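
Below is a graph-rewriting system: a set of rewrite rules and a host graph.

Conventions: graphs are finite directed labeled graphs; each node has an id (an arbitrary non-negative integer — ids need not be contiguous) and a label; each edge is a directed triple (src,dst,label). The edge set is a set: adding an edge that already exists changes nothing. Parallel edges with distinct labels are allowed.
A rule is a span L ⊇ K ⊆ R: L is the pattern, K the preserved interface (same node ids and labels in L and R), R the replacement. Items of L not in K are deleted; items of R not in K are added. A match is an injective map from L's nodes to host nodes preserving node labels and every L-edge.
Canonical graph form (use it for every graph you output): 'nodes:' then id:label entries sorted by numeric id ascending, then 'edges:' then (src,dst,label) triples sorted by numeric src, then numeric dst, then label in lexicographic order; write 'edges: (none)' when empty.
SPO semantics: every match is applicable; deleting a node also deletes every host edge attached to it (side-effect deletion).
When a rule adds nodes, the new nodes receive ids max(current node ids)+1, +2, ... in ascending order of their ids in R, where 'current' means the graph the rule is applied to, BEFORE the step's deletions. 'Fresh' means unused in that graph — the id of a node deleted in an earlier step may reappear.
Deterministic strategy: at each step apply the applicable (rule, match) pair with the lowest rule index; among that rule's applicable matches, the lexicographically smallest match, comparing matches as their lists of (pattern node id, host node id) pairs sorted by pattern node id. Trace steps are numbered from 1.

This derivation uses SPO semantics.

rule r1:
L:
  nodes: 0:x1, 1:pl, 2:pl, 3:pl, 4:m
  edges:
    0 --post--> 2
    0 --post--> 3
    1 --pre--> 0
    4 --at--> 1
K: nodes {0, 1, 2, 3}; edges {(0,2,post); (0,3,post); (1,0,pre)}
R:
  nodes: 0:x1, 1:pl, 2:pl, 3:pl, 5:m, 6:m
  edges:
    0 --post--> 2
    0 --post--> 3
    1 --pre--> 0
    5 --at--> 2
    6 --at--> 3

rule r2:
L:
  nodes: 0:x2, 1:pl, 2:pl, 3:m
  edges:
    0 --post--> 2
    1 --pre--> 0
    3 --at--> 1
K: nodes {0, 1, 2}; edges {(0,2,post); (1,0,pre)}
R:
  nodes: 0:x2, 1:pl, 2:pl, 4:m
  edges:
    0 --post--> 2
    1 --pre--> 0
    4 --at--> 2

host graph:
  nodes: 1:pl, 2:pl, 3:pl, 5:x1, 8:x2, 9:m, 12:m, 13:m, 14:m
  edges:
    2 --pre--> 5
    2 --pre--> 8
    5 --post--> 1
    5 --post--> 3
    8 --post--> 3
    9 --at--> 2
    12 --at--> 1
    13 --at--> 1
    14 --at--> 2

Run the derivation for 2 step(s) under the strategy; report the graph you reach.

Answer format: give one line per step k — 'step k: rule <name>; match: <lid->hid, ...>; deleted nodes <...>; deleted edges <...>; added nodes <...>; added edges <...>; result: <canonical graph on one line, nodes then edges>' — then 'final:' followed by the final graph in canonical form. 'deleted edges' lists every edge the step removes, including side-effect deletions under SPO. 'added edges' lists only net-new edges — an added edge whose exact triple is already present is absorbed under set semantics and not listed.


step 1: rule r1; match: 0->5, 1->2, 2->1, 3->3, 4->9; deleted nodes 9; deleted edges (9,2,at); added nodes 15, 16; added edges (15,1,at); (16,3,at); result: nodes: 1:pl, 2:pl, 3:pl, 5:x1, 8:x2, 12:m, 13:m, 14:m, 15:m, 16:m edges: (2,5,pre); (2,8,pre); (5,1,post); (5,3,post); (8,3,post); (12,1,at); (13,1,at); (14,2,at); (15,1,at); (16,3,at)
step 2: rule r1; match: 0->5, 1->2, 2->1, 3->3, 4->14; deleted nodes 14; deleted edges (14,2,at); added nodes 17, 18; added edges (17,1,at); (18,3,at); result: nodes: 1:pl, 2:pl, 3:pl, 5:x1, 8:x2, 12:m, 13:m, 15:m, 16:m, 17:m, 18:m edges: (2,5,pre); (2,8,pre); (5,1,post); (5,3,post); (8,3,post); (12,1,at); (13,1,at); (15,1,at); (16,3,at); (17,1,at); (18,3,at)
final:
nodes: 1:pl, 2:pl, 3:pl, 5:x1, 8:x2, 12:m, 13:m, 15:m, 16:m, 17:m, 18:m
edges: (2,5,pre); (2,8,pre); (5,1,post); (5,3,post); (8,3,post); (12,1,at); (13,1,at); (15,1,at); (16,3,at); (17,1,at); (18,3,at)


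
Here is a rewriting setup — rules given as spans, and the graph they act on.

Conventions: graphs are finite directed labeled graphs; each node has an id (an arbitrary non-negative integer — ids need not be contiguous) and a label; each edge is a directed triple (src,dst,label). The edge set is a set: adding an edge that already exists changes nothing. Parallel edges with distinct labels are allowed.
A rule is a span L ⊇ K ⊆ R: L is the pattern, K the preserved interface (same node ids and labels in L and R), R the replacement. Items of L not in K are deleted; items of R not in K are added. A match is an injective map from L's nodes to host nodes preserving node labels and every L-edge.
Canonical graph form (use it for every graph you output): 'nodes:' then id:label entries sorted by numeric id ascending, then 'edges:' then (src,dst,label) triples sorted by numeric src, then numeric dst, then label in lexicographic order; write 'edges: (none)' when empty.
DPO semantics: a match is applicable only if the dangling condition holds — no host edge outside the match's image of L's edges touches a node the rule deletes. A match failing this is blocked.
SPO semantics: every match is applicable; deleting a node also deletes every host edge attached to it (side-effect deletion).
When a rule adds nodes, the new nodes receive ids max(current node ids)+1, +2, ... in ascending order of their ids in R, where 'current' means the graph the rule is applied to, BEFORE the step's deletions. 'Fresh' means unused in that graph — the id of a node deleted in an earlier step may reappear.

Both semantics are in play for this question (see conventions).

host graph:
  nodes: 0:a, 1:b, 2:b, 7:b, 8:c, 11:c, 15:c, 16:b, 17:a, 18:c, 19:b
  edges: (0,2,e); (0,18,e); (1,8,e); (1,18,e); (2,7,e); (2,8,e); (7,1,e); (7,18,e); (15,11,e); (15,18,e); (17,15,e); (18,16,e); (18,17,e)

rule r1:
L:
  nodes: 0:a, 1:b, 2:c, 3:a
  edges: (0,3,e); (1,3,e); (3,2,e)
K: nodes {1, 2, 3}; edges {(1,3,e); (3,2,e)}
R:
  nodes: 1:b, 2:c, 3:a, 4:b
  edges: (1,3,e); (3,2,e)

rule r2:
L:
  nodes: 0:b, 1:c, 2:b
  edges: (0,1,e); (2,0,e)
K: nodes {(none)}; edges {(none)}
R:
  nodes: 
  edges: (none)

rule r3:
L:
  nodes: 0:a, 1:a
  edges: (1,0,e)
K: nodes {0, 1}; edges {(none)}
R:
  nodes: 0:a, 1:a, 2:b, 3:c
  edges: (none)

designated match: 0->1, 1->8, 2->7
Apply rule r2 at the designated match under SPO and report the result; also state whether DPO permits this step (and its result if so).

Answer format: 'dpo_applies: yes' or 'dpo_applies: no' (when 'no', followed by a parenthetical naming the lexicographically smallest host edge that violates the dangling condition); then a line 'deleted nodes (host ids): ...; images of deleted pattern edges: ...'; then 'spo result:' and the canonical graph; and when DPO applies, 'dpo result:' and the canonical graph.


dpo_applies: no
(the rule deletes node 1, which keeps host edge (1,18,e) outside the match image — the dangling condition fails, DPO blocks; SPO proceeds and side-deletes such edges)
deleted nodes (host ids): 1, 7, 8; images of deleted pattern edges: (1,8,e); (7,1,e)
spo result:
nodes: 0:a, 2:b, 11:c, 15:c, 16:b, 17:a, 18:c, 19:b
edges: (0,2,e); (0,18,e); (15,11,e); (15,18,e); (17,15,e); (18,16,e); (18,17,e)


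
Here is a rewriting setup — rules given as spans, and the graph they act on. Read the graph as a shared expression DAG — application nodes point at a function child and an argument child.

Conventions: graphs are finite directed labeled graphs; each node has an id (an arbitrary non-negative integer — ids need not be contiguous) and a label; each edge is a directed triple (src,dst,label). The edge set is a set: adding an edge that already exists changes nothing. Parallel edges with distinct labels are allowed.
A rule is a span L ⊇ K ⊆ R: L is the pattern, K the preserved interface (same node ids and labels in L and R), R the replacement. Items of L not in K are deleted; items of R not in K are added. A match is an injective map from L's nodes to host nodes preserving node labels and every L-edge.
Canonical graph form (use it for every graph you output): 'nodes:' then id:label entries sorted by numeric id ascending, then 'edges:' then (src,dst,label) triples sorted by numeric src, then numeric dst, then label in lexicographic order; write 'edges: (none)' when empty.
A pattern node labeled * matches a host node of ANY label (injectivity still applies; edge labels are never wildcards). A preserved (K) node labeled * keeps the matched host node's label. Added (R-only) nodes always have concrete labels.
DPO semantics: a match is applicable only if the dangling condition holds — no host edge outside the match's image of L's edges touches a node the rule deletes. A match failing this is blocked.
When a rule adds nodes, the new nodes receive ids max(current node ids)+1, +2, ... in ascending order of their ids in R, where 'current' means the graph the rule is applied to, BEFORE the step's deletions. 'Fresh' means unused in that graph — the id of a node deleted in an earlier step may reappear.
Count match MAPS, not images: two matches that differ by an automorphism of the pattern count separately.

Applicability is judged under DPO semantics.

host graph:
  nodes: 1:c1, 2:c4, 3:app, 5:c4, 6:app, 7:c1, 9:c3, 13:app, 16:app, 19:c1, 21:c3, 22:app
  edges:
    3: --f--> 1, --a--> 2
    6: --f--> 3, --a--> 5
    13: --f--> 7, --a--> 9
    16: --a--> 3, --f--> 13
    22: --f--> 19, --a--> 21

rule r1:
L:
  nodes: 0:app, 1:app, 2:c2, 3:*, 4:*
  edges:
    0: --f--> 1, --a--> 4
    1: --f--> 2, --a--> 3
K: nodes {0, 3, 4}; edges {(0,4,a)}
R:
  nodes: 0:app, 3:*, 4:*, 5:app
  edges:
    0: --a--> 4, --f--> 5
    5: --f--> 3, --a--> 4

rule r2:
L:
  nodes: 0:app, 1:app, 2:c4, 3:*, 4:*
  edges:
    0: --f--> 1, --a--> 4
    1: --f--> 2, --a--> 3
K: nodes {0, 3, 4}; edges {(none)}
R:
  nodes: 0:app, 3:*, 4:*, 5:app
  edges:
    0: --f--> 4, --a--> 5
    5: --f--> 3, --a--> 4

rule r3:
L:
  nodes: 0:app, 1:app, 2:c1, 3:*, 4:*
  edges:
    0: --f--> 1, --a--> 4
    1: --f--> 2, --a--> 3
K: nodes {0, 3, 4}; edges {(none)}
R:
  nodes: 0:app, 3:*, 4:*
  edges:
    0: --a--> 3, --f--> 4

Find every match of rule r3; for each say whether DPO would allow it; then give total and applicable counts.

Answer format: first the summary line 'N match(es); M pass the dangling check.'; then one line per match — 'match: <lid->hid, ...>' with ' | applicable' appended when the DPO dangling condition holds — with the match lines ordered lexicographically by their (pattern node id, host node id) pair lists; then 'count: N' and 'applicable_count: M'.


2 match(es); 1 pass the dangling check.
match: 0->6, 1->3, 2->1, 3->2, 4->5
match: 0->16, 1->13, 2->7, 3->9, 4->3 | applicable
count: 2
applicable_count: 1


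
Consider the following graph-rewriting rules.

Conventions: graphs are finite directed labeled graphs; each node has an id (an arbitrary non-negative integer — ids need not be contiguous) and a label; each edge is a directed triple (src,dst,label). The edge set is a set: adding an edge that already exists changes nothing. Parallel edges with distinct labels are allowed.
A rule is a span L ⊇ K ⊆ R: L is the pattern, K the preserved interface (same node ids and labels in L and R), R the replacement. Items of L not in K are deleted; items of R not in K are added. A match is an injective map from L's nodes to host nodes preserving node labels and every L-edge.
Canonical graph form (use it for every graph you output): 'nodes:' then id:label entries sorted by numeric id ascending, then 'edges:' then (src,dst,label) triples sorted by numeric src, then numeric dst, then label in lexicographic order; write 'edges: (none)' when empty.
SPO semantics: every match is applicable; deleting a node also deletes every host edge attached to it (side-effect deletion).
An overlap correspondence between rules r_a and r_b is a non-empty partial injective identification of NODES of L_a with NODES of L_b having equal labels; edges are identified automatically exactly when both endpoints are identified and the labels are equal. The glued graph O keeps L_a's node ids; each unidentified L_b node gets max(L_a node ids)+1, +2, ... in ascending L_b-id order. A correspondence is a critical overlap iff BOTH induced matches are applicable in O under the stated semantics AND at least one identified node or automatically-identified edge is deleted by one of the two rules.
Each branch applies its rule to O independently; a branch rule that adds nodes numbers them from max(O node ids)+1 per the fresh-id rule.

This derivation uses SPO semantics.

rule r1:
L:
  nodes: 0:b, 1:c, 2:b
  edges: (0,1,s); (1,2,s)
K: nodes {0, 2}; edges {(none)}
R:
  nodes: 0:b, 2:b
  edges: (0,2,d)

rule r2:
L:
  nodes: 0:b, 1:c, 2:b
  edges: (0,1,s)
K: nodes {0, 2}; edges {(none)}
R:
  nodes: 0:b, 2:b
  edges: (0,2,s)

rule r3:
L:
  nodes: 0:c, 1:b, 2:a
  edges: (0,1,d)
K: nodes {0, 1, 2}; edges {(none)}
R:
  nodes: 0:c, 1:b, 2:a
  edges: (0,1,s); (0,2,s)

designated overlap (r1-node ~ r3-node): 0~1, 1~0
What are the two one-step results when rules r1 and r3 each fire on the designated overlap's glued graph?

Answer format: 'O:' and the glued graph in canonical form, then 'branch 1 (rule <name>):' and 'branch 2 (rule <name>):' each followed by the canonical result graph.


O:
nodes: 0:b, 1:c, 2:b, 3:a
edges: (0,1,s); (1,0,d); (1,2,s)
branch 1 (rule r1):
nodes: 0:b, 2:b, 3:a
edges: (0,2,d)
branch 2 (rule r3):
nodes: 0:b, 1:c, 2:b, 3:a
edges: (0,1,s); (1,0,s); (1,2,s); (1,3,s)


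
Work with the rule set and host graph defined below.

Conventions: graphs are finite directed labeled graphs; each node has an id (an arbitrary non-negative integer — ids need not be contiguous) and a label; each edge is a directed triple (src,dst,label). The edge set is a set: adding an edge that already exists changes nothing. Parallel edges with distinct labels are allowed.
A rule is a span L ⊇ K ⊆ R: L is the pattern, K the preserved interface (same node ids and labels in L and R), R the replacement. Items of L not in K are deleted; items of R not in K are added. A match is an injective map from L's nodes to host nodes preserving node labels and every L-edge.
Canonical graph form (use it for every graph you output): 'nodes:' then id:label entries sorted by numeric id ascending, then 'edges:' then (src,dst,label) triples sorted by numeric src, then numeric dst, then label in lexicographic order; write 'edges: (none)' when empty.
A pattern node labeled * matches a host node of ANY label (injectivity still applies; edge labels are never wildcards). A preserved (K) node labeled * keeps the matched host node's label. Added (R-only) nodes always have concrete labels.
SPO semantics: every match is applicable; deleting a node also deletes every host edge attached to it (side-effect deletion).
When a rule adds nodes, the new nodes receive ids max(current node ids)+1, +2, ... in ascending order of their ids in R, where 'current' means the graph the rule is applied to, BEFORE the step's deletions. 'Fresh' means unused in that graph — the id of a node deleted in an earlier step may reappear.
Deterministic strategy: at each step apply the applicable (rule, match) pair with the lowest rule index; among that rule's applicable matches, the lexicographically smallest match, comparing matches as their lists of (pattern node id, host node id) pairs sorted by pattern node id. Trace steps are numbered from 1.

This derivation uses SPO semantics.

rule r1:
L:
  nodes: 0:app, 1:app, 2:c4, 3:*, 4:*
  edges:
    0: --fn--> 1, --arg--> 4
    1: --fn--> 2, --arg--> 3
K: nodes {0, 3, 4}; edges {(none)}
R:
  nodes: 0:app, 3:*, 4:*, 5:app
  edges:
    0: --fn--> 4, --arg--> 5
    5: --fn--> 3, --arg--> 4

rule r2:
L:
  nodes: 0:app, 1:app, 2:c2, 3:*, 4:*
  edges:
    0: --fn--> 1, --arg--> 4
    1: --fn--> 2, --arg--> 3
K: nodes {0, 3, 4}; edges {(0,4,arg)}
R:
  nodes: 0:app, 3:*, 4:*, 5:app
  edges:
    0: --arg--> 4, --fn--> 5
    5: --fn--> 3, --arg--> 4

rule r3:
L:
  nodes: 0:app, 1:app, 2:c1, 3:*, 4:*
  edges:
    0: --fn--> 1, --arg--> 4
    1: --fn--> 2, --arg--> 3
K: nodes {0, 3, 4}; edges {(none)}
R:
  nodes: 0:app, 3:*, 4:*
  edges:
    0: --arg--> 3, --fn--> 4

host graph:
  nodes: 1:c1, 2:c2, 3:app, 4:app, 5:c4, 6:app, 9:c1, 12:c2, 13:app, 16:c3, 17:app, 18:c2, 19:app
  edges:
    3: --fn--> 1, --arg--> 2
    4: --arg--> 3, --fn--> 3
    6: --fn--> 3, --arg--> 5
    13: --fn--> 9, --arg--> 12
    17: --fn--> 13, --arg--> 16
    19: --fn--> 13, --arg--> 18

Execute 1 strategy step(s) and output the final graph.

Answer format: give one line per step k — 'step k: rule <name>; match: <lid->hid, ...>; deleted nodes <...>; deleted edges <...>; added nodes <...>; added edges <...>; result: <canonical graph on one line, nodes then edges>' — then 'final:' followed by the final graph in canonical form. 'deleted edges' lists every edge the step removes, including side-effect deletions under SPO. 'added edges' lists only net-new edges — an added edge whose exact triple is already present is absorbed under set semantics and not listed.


step 1: rule r3; match: 0->6, 1->3, 2->1, 3->2, 4->5; deleted nodes 1, 3; deleted edges (3,1,fn); (3,2,arg); (4,3,arg); (4,3,fn); (6,3,fn); (6,5,arg); added nodes (none); added edges (6,2,arg); (6,5,fn); result: nodes: 2:c2, 4:app, 5:c4, 6:app, 9:c1, 12:c2, 13:app, 16:c3, 17:app, 18:c2, 19:app edges: (6,2,arg); (6,5,fn); (13,9,fn); (13,12,arg); (17,13,fn); (17,16,arg); (19,13,fn); (19,18,arg)
final:
nodes: 2:c2, 4:app, 5:c4, 6:app, 9:c1, 12:c2, 13:app, 16:c3, 17:app, 18:c2, 19:app
edges: (6,2,arg); (6,5,fn); (13,9,fn); (13,12,arg); (17,13,fn); (17,16,arg); (19,13,fn); (19,18,arg)


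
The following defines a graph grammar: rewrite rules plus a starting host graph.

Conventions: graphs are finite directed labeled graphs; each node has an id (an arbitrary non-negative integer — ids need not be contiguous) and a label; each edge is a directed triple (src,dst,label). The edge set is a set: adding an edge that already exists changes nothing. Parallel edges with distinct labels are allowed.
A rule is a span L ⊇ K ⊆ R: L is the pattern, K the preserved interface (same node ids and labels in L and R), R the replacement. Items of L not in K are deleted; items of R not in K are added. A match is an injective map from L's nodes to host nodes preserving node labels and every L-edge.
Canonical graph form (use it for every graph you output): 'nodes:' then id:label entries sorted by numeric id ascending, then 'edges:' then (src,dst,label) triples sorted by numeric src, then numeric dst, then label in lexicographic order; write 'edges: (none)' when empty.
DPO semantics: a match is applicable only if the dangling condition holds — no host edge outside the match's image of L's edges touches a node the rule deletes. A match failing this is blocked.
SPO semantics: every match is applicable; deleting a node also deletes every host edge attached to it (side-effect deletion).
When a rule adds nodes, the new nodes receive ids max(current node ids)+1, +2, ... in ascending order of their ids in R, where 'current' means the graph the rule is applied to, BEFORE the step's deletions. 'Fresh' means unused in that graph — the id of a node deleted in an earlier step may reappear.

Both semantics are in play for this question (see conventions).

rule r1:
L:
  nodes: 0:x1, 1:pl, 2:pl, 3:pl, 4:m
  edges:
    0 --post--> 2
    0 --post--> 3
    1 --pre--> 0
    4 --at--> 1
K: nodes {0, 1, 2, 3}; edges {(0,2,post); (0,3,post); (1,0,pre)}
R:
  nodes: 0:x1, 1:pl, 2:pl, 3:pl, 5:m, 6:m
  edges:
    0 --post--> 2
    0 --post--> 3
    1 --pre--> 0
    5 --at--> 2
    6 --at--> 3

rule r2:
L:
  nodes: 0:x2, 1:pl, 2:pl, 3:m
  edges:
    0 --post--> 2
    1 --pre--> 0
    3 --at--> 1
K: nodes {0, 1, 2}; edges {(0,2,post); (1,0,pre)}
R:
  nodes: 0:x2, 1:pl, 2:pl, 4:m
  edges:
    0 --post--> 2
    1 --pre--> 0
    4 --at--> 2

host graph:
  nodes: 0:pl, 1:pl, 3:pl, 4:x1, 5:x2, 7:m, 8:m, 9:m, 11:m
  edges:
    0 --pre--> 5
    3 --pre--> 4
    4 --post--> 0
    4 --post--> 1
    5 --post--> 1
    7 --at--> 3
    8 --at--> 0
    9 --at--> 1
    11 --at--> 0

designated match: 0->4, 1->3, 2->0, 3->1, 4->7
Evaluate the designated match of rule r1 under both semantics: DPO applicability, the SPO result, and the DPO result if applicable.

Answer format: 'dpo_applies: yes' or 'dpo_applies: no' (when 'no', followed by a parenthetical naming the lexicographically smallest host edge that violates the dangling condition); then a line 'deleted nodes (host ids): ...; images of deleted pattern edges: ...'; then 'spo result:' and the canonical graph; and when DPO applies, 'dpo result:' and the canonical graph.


dpo_applies: yes
deleted nodes (host ids): 7; images of deleted pattern edges: (7,3,at)
spo result:
nodes: 0:pl, 1:pl, 3:pl, 4:x1, 5:x2, 8:m, 9:m, 11:m, 12:m, 13:m
edges: (0,5,pre); (3,4,pre); (4,0,post); (4,1,post); (5,1,post); (8,0,at); (9,1,at); (11,0,at); (12,0,at); (13,1,at)
dpo result:
nodes: 0:pl, 1:pl, 3:pl, 4:x1, 5:x2, 8:m, 9:m, 11:m, 12:m, 13:m
edges: (0,5,pre); (3,4,pre); (4,0,post); (4,1,post); (5,1,post); (8,0,at); (9,1,at); (11,0,at); (12,0,at); (13,1,at)


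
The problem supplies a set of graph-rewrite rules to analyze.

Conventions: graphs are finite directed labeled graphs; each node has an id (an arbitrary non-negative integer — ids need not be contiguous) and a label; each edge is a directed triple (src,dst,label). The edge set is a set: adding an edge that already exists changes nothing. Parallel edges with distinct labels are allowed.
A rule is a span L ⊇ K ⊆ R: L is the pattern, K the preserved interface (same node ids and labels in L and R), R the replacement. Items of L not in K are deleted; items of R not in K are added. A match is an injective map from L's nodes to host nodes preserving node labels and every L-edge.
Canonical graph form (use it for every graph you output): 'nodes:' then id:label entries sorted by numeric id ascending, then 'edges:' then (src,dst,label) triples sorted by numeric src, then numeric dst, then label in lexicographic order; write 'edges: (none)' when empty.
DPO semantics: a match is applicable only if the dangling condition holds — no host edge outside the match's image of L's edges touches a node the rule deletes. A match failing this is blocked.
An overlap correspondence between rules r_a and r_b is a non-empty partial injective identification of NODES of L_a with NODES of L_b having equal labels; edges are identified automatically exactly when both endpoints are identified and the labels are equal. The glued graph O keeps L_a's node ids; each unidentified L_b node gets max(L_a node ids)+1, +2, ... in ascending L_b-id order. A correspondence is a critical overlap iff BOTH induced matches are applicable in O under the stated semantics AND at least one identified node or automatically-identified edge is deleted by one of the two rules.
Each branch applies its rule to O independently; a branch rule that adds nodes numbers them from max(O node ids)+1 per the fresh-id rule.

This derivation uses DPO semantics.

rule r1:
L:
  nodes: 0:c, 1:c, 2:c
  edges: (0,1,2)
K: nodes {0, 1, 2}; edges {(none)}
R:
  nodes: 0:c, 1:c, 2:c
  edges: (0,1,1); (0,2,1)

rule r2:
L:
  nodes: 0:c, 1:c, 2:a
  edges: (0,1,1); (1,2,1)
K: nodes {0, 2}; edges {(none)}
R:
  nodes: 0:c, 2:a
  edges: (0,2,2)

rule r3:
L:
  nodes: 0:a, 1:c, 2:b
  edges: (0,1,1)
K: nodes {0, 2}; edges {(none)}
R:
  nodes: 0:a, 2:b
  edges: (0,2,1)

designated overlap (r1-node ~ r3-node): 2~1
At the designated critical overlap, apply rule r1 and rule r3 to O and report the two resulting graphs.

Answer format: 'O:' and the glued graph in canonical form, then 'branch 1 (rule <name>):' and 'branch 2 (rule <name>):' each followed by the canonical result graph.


O:
nodes: 0:c, 1:c, 2:c, 3:a, 4:b
edges: (0,1,2); (3,2,1)
branch 1 (rule r1):
nodes: 0:c, 1:c, 2:c, 3:a, 4:b
edges: (0,1,1); (0,2,1); (3,2,1)
branch 2 (rule r3):
nodes: 0:c, 1:c, 3:a, 4:b
edges: (0,1,2); (3,4,1)


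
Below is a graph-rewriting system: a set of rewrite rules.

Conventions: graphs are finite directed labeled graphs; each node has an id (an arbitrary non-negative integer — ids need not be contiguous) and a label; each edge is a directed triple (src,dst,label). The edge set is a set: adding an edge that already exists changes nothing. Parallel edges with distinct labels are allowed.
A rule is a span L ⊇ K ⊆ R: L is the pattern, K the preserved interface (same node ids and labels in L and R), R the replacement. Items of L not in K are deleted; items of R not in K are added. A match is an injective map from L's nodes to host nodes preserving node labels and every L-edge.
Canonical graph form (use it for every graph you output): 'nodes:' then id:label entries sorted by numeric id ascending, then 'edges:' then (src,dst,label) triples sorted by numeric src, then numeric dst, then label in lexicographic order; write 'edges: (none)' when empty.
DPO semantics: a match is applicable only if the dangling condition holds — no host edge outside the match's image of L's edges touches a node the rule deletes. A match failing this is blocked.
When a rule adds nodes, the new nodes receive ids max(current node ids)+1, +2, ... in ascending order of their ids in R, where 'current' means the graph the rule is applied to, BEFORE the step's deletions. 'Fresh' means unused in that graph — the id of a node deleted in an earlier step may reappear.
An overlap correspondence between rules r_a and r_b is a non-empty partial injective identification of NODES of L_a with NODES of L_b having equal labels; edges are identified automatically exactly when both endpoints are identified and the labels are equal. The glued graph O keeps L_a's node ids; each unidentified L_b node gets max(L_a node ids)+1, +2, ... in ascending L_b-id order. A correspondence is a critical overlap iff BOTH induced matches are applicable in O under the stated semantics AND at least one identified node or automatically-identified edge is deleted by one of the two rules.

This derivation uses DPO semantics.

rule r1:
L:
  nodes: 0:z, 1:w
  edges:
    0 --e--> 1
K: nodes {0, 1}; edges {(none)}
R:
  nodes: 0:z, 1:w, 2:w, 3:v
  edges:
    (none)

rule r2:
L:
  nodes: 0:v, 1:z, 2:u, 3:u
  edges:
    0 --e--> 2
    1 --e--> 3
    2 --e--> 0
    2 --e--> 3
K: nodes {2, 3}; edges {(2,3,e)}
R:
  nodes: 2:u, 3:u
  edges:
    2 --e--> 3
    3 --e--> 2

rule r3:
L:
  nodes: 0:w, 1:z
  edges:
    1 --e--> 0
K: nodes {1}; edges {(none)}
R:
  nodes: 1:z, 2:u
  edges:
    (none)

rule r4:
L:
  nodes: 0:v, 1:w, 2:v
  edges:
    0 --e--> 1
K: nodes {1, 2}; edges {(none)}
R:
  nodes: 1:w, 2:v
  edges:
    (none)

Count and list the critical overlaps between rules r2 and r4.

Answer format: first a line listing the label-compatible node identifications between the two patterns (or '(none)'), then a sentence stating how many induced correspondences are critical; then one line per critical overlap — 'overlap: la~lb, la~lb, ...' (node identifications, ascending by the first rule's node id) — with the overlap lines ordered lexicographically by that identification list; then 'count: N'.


label-compatible node identifications between L(r2) and L(r4): 0~0, 0~2
1 of the induced correspondences is a critical overlap of r2 and r4.
overlap: 0~2
count: 1


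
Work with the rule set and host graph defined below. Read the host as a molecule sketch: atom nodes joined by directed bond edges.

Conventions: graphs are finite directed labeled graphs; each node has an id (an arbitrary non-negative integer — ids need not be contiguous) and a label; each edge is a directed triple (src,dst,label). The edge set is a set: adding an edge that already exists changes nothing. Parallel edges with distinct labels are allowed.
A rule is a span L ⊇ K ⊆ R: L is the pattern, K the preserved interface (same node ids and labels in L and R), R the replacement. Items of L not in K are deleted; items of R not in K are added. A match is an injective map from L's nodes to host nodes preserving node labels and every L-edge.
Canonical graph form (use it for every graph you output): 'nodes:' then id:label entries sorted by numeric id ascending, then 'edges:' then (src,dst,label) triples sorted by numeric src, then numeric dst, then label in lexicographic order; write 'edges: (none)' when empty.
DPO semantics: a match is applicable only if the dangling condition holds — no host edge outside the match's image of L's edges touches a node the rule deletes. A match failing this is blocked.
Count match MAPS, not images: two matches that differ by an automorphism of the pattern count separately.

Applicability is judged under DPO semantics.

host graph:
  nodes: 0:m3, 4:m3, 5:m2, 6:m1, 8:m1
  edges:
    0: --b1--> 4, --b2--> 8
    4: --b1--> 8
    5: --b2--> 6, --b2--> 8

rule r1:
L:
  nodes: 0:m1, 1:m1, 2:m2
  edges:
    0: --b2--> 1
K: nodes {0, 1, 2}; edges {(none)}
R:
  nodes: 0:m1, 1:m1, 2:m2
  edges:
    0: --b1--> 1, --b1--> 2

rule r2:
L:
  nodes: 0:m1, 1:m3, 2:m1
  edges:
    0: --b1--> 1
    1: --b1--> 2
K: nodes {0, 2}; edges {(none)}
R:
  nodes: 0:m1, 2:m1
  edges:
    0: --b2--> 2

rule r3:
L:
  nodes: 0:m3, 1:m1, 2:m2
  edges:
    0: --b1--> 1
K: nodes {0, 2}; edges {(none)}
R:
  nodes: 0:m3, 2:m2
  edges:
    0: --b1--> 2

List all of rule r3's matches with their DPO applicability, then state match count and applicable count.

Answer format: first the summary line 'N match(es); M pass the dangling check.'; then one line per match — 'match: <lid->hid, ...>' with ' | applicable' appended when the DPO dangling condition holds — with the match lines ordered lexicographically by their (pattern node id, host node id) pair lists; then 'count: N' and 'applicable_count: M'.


1 match(es); 0 pass the dangling check.
match: 0->4, 1->8, 2->5
count: 1
applicable_count: 0


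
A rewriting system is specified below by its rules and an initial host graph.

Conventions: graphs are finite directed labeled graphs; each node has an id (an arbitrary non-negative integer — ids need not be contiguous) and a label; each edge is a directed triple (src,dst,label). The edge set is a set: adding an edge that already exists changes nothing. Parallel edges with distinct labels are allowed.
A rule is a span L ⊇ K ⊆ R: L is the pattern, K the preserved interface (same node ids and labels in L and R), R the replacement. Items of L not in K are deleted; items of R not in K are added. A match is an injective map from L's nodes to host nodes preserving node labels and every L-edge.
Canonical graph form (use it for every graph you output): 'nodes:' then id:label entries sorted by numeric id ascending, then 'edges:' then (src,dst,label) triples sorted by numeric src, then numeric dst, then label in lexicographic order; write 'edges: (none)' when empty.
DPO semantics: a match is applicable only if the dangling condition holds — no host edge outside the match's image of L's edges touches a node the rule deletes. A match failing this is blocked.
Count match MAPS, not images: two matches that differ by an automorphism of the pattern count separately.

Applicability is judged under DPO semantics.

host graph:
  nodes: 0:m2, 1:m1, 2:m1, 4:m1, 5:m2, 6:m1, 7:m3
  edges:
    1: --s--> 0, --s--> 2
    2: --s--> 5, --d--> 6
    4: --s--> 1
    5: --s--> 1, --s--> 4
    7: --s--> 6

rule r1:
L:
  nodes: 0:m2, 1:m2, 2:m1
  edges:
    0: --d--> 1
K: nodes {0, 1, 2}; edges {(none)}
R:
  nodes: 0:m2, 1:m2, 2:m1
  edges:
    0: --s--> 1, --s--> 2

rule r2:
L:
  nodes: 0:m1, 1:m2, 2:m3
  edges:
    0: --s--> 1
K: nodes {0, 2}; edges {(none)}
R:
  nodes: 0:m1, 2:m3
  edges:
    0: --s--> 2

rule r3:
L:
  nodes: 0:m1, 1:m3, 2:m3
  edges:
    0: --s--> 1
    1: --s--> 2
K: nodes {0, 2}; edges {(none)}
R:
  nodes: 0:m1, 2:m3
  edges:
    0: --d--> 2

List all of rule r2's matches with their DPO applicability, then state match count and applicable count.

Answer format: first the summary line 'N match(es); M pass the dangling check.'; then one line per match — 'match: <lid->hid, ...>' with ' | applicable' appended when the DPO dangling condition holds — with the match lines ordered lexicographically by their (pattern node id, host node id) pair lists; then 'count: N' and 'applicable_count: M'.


2 match(es); 1 pass the dangling check.
match: 0->1, 1->0, 2->7 | applicable
match: 0->2, 1->5, 2->7
count: 2
applicable_count: 1


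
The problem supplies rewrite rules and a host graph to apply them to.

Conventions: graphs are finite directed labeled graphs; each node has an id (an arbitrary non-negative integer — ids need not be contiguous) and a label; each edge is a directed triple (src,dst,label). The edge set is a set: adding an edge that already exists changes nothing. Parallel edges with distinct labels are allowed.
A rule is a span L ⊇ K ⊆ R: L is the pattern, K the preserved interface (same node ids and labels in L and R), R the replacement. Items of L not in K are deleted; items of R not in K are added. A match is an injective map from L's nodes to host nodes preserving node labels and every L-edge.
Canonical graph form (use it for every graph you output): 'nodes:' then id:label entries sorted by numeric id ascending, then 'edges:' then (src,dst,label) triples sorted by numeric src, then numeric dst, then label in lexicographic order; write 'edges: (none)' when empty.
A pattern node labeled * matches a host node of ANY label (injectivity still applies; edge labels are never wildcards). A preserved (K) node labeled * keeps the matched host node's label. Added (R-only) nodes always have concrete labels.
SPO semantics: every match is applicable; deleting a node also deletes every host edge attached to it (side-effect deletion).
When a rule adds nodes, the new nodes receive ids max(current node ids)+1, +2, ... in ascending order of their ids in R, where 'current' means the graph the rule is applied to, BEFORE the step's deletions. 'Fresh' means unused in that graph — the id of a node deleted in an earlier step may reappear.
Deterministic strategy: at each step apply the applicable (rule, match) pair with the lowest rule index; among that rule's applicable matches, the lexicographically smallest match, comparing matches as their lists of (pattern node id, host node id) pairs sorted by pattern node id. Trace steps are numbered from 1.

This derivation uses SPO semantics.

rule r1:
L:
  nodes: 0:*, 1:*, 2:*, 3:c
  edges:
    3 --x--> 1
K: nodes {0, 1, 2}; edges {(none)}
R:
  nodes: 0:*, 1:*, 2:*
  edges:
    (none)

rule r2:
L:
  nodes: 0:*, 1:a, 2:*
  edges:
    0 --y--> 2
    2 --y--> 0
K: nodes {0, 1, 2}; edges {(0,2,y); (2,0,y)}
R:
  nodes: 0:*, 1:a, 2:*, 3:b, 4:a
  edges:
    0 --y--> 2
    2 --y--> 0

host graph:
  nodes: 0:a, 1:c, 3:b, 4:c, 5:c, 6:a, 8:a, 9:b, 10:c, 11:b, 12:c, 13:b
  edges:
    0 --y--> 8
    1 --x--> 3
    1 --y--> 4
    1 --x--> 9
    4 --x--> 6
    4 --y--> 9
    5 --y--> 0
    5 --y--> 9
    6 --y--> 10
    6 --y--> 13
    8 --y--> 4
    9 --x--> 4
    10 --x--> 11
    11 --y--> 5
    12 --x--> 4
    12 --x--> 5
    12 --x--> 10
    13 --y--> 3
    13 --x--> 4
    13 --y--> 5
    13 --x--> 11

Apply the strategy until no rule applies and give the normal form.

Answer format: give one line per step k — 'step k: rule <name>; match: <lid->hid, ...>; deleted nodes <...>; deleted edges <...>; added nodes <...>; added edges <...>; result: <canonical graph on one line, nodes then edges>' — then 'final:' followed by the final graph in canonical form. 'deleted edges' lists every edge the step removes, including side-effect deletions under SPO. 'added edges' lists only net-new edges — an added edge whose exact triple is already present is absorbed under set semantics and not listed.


step 1: rule r1; match: 0->0, 1->3, 2->4, 3->1; deleted nodes 1; deleted edges (1,3,x); (1,4,y); (1,9,x); added nodes (none); added edges (none); result: nodes: 0:a, 3:b, 4:c, 5:c, 6:a, 8:a, 9:b, 10:c, 11:b, 12:c, 13:b edges: (0,8,y); (4,6,x); (4,9,y); (5,0,y); (5,9,y); (6,10,y); (6,13,y); (8,4,y); (9,4,x); (10,11,x); (11,5,y); (12,4,x); (12,5,x); (12,10,x); (13,3,y); (13,4,x); (13,5,y); (13,11,x)
step 2: rule r1; match: 0->0, 1->4, 2->3, 3->12; deleted nodes 12; deleted edges (12,4,x); (12,5,x); (12,10,x); added nodes (none); added edges (none); result: nodes: 0:a, 3:b, 4:c, 5:c, 6:a, 8:a, 9:b, 10:c, 11:b, 13:b edges: (0,8,y); (4,6,x); (4,9,y); (5,0,y); (5,9,y); (6,10,y); (6,13,y); (8,4,y); (9,4,x); (10,11,x); (11,5,y); (13,3,y); (13,4,x); (13,5,y); (13,11,x)
step 3: rule r1; match: 0->0, 1->6, 2->3, 3->4; deleted nodes 4; deleted edges (4,6,x); (4,9,y); (8,4,y); (9,4,x); (13,4,x); added nodes (none); added edges (none); result: nodes: 0:a, 3:b, 5:c, 6:a, 8:a, 9:b, 10:c, 11:b, 13:b edges: (0,8,y); (5,0,y); (5,9,y); (6,10,y); (6,13,y); (10,11,x); (11,5,y); (13,3,y); (13,5,y); (13,11,x)
step 4: rule r1; match: 0->0, 1->11, 2->3, 3->10; deleted nodes 10; deleted edges (6,10,y); (10,11,x); added nodes (none); added edges (none); result: nodes: 0:a, 3:b, 5:c, 6:a, 8:a, 9:b, 11:b, 13:b edges: (0,8,y); (5,0,y); (5,9,y); (6,13,y); (11,5,y); (13,3,y); (13,5,y); (13,11,x)
final:
nodes: 0:a, 3:b, 5:c, 6:a, 8:a, 9:b, 11:b, 13:b
edges: (0,8,y); (5,0,y); (5,9,y); (6,13,y); (11,5,y); (13,3,y); (13,5,y); (13,11,x)


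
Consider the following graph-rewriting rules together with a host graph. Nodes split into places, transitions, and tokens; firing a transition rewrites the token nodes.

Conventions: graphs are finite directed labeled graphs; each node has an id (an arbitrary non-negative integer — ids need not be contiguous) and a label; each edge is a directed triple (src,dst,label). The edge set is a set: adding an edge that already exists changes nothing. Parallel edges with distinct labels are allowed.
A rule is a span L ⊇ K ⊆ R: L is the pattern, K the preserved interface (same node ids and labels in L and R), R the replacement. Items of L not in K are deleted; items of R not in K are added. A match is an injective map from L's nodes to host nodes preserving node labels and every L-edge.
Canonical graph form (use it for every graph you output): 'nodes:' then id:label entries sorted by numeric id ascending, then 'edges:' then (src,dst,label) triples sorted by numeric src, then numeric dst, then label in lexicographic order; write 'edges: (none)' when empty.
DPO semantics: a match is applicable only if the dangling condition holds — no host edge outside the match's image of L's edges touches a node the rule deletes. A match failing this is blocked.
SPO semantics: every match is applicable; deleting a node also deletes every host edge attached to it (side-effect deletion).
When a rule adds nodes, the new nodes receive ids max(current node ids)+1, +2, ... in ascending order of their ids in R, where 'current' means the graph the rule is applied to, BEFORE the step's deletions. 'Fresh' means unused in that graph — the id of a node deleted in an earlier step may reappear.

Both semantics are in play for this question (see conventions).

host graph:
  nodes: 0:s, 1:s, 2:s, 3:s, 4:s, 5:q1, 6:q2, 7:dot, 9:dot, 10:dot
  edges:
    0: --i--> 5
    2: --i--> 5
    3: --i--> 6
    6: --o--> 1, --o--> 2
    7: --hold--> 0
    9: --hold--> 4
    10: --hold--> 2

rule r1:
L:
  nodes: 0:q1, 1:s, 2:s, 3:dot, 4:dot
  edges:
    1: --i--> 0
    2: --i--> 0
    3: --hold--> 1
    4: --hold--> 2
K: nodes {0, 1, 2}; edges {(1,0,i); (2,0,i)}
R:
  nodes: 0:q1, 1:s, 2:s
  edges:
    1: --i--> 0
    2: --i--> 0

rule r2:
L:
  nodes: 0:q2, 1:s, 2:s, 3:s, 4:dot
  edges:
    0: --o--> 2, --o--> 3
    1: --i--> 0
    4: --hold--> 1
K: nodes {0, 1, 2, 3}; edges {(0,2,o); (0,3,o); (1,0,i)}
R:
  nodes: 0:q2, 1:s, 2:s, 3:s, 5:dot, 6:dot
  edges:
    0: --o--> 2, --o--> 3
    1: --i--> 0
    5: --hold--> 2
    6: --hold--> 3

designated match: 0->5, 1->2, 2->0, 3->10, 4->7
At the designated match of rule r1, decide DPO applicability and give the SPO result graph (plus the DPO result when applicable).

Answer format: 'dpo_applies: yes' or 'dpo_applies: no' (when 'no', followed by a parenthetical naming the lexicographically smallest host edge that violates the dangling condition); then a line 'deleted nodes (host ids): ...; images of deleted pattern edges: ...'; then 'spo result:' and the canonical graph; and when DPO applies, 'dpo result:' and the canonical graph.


dpo_applies: yes
deleted nodes (host ids): 7, 10; images of deleted pattern edges: (7,0,hold); (10,2,hold)
spo result:
nodes: 0:s, 1:s, 2:s, 3:s, 4:s, 5:q1, 6:q2, 9:dot
edges: (0,5,i); (2,5,i); (3,6,i); (6,1,o); (6,2,o); (9,4,hold)
dpo result:
nodes: 0:s, 1:s, 2:s, 3:s, 4:s, 5:q1, 6:q2, 9:dot
edges: (0,5,i); (2,5,i); (3,6,i); (6,1,o); (6,2,o); (9,4,hold)
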